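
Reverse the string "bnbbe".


Input: bnbbe
Reading characters right to left:
  Position 4: 'e'
  Position 3: 'b'
  Position 2: 'b'
  Position 1: 'n'
  Position 0: 'b'
Reversed: ebbnb

ebbnb


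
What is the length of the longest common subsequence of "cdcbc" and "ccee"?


LCS of "cdcbc" and "ccee"
DP table:
           c    c    e    e
      0    0    0    0    0
  c   0    1    1    1    1
  d   0    1    1    1    1
  c   0    1    2    2    2
  b   0    1    2    2    2
  c   0    1    2    2    2
LCS length = dp[5][4] = 2

2


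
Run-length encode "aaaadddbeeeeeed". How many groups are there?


Input: aaaadddbeeeeeed
Scanning for consecutive runs:
  Group 1: 'a' x 4 (positions 0-3)
  Group 2: 'd' x 3 (positions 4-6)
  Group 3: 'b' x 1 (positions 7-7)
  Group 4: 'e' x 6 (positions 8-13)
  Group 5: 'd' x 1 (positions 14-14)
Total groups: 5

5


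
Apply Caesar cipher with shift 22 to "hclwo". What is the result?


Caesar cipher: shift "hclwo" by 22
  'h' (pos 7) + 22 = pos 3 = 'd'
  'c' (pos 2) + 22 = pos 24 = 'y'
  'l' (pos 11) + 22 = pos 7 = 'h'
  'w' (pos 22) + 22 = pos 18 = 's'
  'o' (pos 14) + 22 = pos 10 = 'k'
Result: dyhsk

dyhsk


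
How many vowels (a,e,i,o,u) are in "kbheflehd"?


Input: kbheflehd
Checking each character:
  'k' at position 0: consonant
  'b' at position 1: consonant
  'h' at position 2: consonant
  'e' at position 3: vowel (running total: 1)
  'f' at position 4: consonant
  'l' at position 5: consonant
  'e' at position 6: vowel (running total: 2)
  'h' at position 7: consonant
  'd' at position 8: consonant
Total vowels: 2

2


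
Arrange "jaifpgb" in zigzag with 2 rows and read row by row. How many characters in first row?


Zigzag "jaifpgb" into 2 rows:
Placing characters:
  'j' => row 0
  'a' => row 1
  'i' => row 0
  'f' => row 1
  'p' => row 0
  'g' => row 1
  'b' => row 0
Rows:
  Row 0: "jipb"
  Row 1: "afg"
First row length: 4

4


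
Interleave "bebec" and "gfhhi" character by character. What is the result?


Interleaving "bebec" and "gfhhi":
  Position 0: 'b' from first, 'g' from second => "bg"
  Position 1: 'e' from first, 'f' from second => "ef"
  Position 2: 'b' from first, 'h' from second => "bh"
  Position 3: 'e' from first, 'h' from second => "eh"
  Position 4: 'c' from first, 'i' from second => "ci"
Result: bgefbhehci

bgefbhehci


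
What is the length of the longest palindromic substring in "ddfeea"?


Input: "ddfeea"
Checking substrings for palindromes:
  [0:2] "dd" (len 2) => palindrome
  [3:5] "ee" (len 2) => palindrome
Longest palindromic substring: "dd" with length 2

2


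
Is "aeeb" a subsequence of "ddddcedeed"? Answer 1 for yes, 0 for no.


Check if "aeeb" is a subsequence of "ddddcedeed"
Greedy scan:
  Position 0 ('d'): no match needed
  Position 1 ('d'): no match needed
  Position 2 ('d'): no match needed
  Position 3 ('d'): no match needed
  Position 4 ('c'): no match needed
  Position 5 ('e'): no match needed
  Position 6 ('d'): no match needed
  Position 7 ('e'): no match needed
  Position 8 ('e'): no match needed
  Position 9 ('d'): no match needed
Only matched 0/4 characters => not a subsequence

0


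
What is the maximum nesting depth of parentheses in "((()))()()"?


Input: "((()))()()"
Tracking depth:
  Position 0 '(': depth becomes 1
  Position 1 '(': depth becomes 2
  Position 2 '(': depth becomes 3
  Position 3 ')': depth becomes 2
  Position 4 ')': depth becomes 1
  Position 5 ')': depth becomes 0
  Position 6 '(': depth becomes 1
  Position 7 ')': depth becomes 0
  Position 8 '(': depth becomes 1
  Position 9 ')': depth becomes 0
Maximum depth reached: 3

3


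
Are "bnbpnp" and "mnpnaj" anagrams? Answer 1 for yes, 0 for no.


Strings: "bnbpnp", "mnpnaj"
Sorted first:  bbnnpp
Sorted second: ajmnnp
Differ at position 0: 'b' vs 'a' => not anagrams

0


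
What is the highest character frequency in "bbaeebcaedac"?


Input: bbaeebcaedac
Character counts:
  'a': 3
  'b': 3
  'c': 2
  'd': 1
  'e': 3
Maximum frequency: 3

3


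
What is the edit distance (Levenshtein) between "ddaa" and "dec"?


Computing edit distance: "ddaa" -> "dec"
DP table:
           d    e    c
      0    1    2    3
  d   1    0    1    2
  d   2    1    1    2
  a   3    2    2    2
  a   4    3    3    3
Edit distance = dp[4][3] = 3

3


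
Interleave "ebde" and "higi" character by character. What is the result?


Interleaving "ebde" and "higi":
  Position 0: 'e' from first, 'h' from second => "eh"
  Position 1: 'b' from first, 'i' from second => "bi"
  Position 2: 'd' from first, 'g' from second => "dg"
  Position 3: 'e' from first, 'i' from second => "ei"
Result: ehbidgei

ehbidgei


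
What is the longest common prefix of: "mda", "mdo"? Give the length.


Words: mda, mdo
  Position 0: all 'm' => match
  Position 1: all 'd' => match
  Position 2: ('a', 'o') => mismatch, stop
LCP = "md" (length 2)

2


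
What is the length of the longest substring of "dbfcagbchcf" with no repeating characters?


Input: "dbfcagbchcf"
Sliding window (track last position of each char):
  Position 0 ('d'): window [0,0] length 1 -- new best
  Position 1 ('b'): window [0,1] length 2 -- new best
  Position 2 ('f'): window [0,2] length 3 -- new best
  Position 3 ('c'): window [0,3] length 4 -- new best
  Position 4 ('a'): window [0,4] length 5 -- new best
  Position 5 ('g'): window [0,5] length 6 -- new best
  Position 6 ('b'): repeat (last at 1), move window start to 2
  Position 6 ('b'): window [2,6] length 5
  Position 7 ('c'): repeat (last at 3), move window start to 4
  Position 7 ('c'): window [4,7] length 4
  Position 8 ('h'): window [4,8] length 5
  Position 9 ('c'): repeat (last at 7), move window start to 8
  Position 9 ('c'): window [8,9] length 2
  Position 10 ('f'): window [8,10] length 3
Longest substring with no repeats: "dbfcag" with length 6

6


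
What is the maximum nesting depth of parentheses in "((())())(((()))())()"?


Input: "((())())(((()))())()"
Tracking depth:
  Position 0 '(': depth becomes 1
  Position 1 '(': depth becomes 2
  Position 2 '(': depth becomes 3
  Position 3 ')': depth becomes 2
  Position 4 ')': depth becomes 1
  Position 5 '(': depth becomes 2
  Position 6 ')': depth becomes 1
  Position 7 ')': depth becomes 0
  Position 8 '(': depth becomes 1
  Position 9 '(': depth becomes 2
  Position 10 '(': depth becomes 3
  Position 11 '(': depth becomes 4
  Position 12 ')': depth becomes 3
  Position 13 ')': depth becomes 2
  Position 14 ')': depth becomes 1
  Position 15 '(': depth becomes 2
  Position 16 ')': depth becomes 1
  Position 17 ')': depth becomes 0
  Position 18 '(': depth becomes 1
  Position 19 ')': depth becomes 0
Maximum depth reached: 4

4


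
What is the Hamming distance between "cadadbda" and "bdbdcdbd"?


Comparing "cadadbda" and "bdbdcdbd" position by position:
  Position 0: 'c' vs 'b' => differ
  Position 1: 'a' vs 'd' => differ
  Position 2: 'd' vs 'b' => differ
  Position 3: 'a' vs 'd' => differ
  Position 4: 'd' vs 'c' => differ
  Position 5: 'b' vs 'd' => differ
  Position 6: 'd' vs 'b' => differ
  Position 7: 'a' vs 'd' => differ
Total differences (Hamming distance): 8

8


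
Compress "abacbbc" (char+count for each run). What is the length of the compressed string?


Input: abacbbc
Runs:
  'a' x 1 => "a1"
  'b' x 1 => "b1"
  'a' x 1 => "a1"
  'c' x 1 => "c1"
  'b' x 2 => "b2"
  'c' x 1 => "c1"
Compressed: "a1b1a1c1b2c1"
Compressed length: 12

12


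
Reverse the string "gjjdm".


Input: gjjdm
Reading characters right to left:
  Position 4: 'm'
  Position 3: 'd'
  Position 2: 'j'
  Position 1: 'j'
  Position 0: 'g'
Reversed: mdjjg

mdjjg


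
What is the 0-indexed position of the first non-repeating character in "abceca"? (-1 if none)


Input: abceca
Character frequencies:
  'a': 2
  'b': 1
  'c': 2
  'e': 1
Scanning left to right for freq == 1:
  Position 0 ('a'): freq=2, skip
  Position 1 ('b'): unique! => answer = 1

1


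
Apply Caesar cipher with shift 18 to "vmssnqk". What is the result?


Caesar cipher: shift "vmssnqk" by 18
  'v' (pos 21) + 18 = pos 13 = 'n'
  'm' (pos 12) + 18 = pos 4 = 'e'
  's' (pos 18) + 18 = pos 10 = 'k'
  's' (pos 18) + 18 = pos 10 = 'k'
  'n' (pos 13) + 18 = pos 5 = 'f'
  'q' (pos 16) + 18 = pos 8 = 'i'
  'k' (pos 10) + 18 = pos 2 = 'c'
Result: nekkfic

nekkfic


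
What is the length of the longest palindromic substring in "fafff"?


Input: "fafff"
Checking substrings for palindromes:
  [0:3] "faf" (len 3) => palindrome
  [2:5] "fff" (len 3) => palindrome
  [2:4] "ff" (len 2) => palindrome
  [3:5] "ff" (len 2) => palindrome
Longest palindromic substring: "faf" with length 3

3


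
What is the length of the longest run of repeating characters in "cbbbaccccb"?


Input: "cbbbaccccb"
Scanning for longest run:
  Position 1 ('b'): new char, reset run to 1
  Position 2 ('b'): continues run of 'b', length=2
  Position 3 ('b'): continues run of 'b', length=3
  Position 4 ('a'): new char, reset run to 1
  Position 5 ('c'): new char, reset run to 1
  Position 6 ('c'): continues run of 'c', length=2
  Position 7 ('c'): continues run of 'c', length=3
  Position 8 ('c'): continues run of 'c', length=4
  Position 9 ('b'): new char, reset run to 1
Longest run: 'c' with length 4

4


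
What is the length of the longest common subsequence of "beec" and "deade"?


LCS of "beec" and "deade"
DP table:
           d    e    a    d    e
      0    0    0    0    0    0
  b   0    0    0    0    0    0
  e   0    0    1    1    1    1
  e   0    0    1    1    1    2
  c   0    0    1    1    1    2
LCS length = dp[4][5] = 2

2


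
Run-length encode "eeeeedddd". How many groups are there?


Input: eeeeedddd
Scanning for consecutive runs:
  Group 1: 'e' x 5 (positions 0-4)
  Group 2: 'd' x 4 (positions 5-8)
Total groups: 2

2


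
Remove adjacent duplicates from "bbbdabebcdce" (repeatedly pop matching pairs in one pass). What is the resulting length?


Input: bbbdabebcdce
Stack-based adjacent duplicate removal:
  Read 'b': push. Stack: b
  Read 'b': matches stack top 'b' => pop. Stack: (empty)
  Read 'b': push. Stack: b
  Read 'd': push. Stack: bd
  Read 'a': push. Stack: bda
  Read 'b': push. Stack: bdab
  Read 'e': push. Stack: bdabe
  Read 'b': push. Stack: bdabeb
  Read 'c': push. Stack: bdabebc
  Read 'd': push. Stack: bdabebcd
  Read 'c': push. Stack: bdabebcdc
  Read 'e': push. Stack: bdabebcdce
Final stack: "bdabebcdce" (length 10)

10


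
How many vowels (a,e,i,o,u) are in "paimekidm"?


Input: paimekidm
Checking each character:
  'p' at position 0: consonant
  'a' at position 1: vowel (running total: 1)
  'i' at position 2: vowel (running total: 2)
  'm' at position 3: consonant
  'e' at position 4: vowel (running total: 3)
  'k' at position 5: consonant
  'i' at position 6: vowel (running total: 4)
  'd' at position 7: consonant
  'm' at position 8: consonant
Total vowels: 4

4


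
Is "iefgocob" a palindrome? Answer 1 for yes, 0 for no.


Input: iefgocob
Reversed: bocogfei
  Compare pos 0 ('i') with pos 7 ('b'): MISMATCH
  Compare pos 1 ('e') with pos 6 ('o'): MISMATCH
  Compare pos 2 ('f') with pos 5 ('c'): MISMATCH
  Compare pos 3 ('g') with pos 4 ('o'): MISMATCH
Result: not a palindrome

0


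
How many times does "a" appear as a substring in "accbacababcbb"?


Searching for "a" in "accbacababcbb"
Scanning each position:
  Position 0: "a" => MATCH
  Position 1: "c" => no
  Position 2: "c" => no
  Position 3: "b" => no
  Position 4: "a" => MATCH
  Position 5: "c" => no
  Position 6: "a" => MATCH
  Position 7: "b" => no
  Position 8: "a" => MATCH
  Position 9: "b" => no
  Position 10: "c" => no
  Position 11: "b" => no
  Position 12: "b" => no
Total occurrences: 4

4


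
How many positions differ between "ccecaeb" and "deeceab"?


Comparing "ccecaeb" and "deeceab" position by position:
  Position 0: 'c' vs 'd' => DIFFER
  Position 1: 'c' vs 'e' => DIFFER
  Position 2: 'e' vs 'e' => same
  Position 3: 'c' vs 'c' => same
  Position 4: 'a' vs 'e' => DIFFER
  Position 5: 'e' vs 'a' => DIFFER
  Position 6: 'b' vs 'b' => same
Positions that differ: 4

4


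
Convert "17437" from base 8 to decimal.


Input: "17437" in base 8
Positional expansion:
  Digit '1' (value 1) x 8^4 = 4096
  Digit '7' (value 7) x 8^3 = 3584
  Digit '4' (value 4) x 8^2 = 256
  Digit '3' (value 3) x 8^1 = 24
  Digit '7' (value 7) x 8^0 = 7
Sum = 7967

7967


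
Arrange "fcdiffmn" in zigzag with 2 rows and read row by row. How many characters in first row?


Zigzag "fcdiffmn" into 2 rows:
Placing characters:
  'f' => row 0
  'c' => row 1
  'd' => row 0
  'i' => row 1
  'f' => row 0
  'f' => row 1
  'm' => row 0
  'n' => row 1
Rows:
  Row 0: "fdfm"
  Row 1: "cifn"
First row length: 4

4


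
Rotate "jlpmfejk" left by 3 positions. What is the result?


Input: "jlpmfejk", rotate left by 3
First 3 characters: "jlp"
Remaining characters: "mfejk"
Concatenate remaining + first: "mfejk" + "jlp" = "mfejkjlp"

mfejkjlp


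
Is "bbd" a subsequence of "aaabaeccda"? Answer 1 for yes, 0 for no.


Check if "bbd" is a subsequence of "aaabaeccda"
Greedy scan:
  Position 0 ('a'): no match needed
  Position 1 ('a'): no match needed
  Position 2 ('a'): no match needed
  Position 3 ('b'): matches sub[0] = 'b'
  Position 4 ('a'): no match needed
  Position 5 ('e'): no match needed
  Position 6 ('c'): no match needed
  Position 7 ('c'): no match needed
  Position 8 ('d'): no match needed
  Position 9 ('a'): no match needed
Only matched 1/3 characters => not a subsequence

0


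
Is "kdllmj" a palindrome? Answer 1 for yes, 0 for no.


Input: kdllmj
Reversed: jmlldk
  Compare pos 0 ('k') with pos 5 ('j'): MISMATCH
  Compare pos 1 ('d') with pos 4 ('m'): MISMATCH
  Compare pos 2 ('l') with pos 3 ('l'): match
Result: not a palindrome

0


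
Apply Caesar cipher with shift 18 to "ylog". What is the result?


Caesar cipher: shift "ylog" by 18
  'y' (pos 24) + 18 = pos 16 = 'q'
  'l' (pos 11) + 18 = pos 3 = 'd'
  'o' (pos 14) + 18 = pos 6 = 'g'
  'g' (pos 6) + 18 = pos 24 = 'y'
Result: qdgy

qdgy


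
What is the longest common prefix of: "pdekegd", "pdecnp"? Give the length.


Words: pdekegd, pdecnp
  Position 0: all 'p' => match
  Position 1: all 'd' => match
  Position 2: all 'e' => match
  Position 3: ('k', 'c') => mismatch, stop
LCP = "pde" (length 3)

3


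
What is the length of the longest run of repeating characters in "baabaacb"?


Input: "baabaacb"
Scanning for longest run:
  Position 1 ('a'): new char, reset run to 1
  Position 2 ('a'): continues run of 'a', length=2
  Position 3 ('b'): new char, reset run to 1
  Position 4 ('a'): new char, reset run to 1
  Position 5 ('a'): continues run of 'a', length=2
  Position 6 ('c'): new char, reset run to 1
  Position 7 ('b'): new char, reset run to 1
Longest run: 'a' with length 2

2


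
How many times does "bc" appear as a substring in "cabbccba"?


Searching for "bc" in "cabbccba"
Scanning each position:
  Position 0: "ca" => no
  Position 1: "ab" => no
  Position 2: "bb" => no
  Position 3: "bc" => MATCH
  Position 4: "cc" => no
  Position 5: "cb" => no
  Position 6: "ba" => no
Total occurrences: 1

1


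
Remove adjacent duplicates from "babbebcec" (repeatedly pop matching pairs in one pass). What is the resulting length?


Input: babbebcec
Stack-based adjacent duplicate removal:
  Read 'b': push. Stack: b
  Read 'a': push. Stack: ba
  Read 'b': push. Stack: bab
  Read 'b': matches stack top 'b' => pop. Stack: ba
  Read 'e': push. Stack: bae
  Read 'b': push. Stack: baeb
  Read 'c': push. Stack: baebc
  Read 'e': push. Stack: baebce
  Read 'c': push. Stack: baebcec
Final stack: "baebcec" (length 7)

7


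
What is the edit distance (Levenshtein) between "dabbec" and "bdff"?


Computing edit distance: "dabbec" -> "bdff"
DP table:
           b    d    f    f
      0    1    2    3    4
  d   1    1    1    2    3
  a   2    2    2    2    3
  b   3    2    3    3    3
  b   4    3    3    4    4
  e   5    4    4    4    5
  c   6    5    5    5    5
Edit distance = dp[6][4] = 5

5


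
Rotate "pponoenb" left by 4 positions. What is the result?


Input: "pponoenb", rotate left by 4
First 4 characters: "ppon"
Remaining characters: "oenb"
Concatenate remaining + first: "oenb" + "ppon" = "oenbppon"

oenbppon


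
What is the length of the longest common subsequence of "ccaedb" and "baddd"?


LCS of "ccaedb" and "baddd"
DP table:
           b    a    d    d    d
      0    0    0    0    0    0
  c   0    0    0    0    0    0
  c   0    0    0    0    0    0
  a   0    0    1    1    1    1
  e   0    0    1    1    1    1
  d   0    0    1    2    2    2
  b   0    1    1    2    2    2
LCS length = dp[6][5] = 2

2


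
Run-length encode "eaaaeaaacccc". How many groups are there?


Input: eaaaeaaacccc
Scanning for consecutive runs:
  Group 1: 'e' x 1 (positions 0-0)
  Group 2: 'a' x 3 (positions 1-3)
  Group 3: 'e' x 1 (positions 4-4)
  Group 4: 'a' x 3 (positions 5-7)
  Group 5: 'c' x 4 (positions 8-11)
Total groups: 5

5


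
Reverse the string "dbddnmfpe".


Input: dbddnmfpe
Reading characters right to left:
  Position 8: 'e'
  Position 7: 'p'
  Position 6: 'f'
  Position 5: 'm'
  Position 4: 'n'
  Position 3: 'd'
  Position 2: 'd'
  Position 1: 'b'
  Position 0: 'd'
Reversed: epfmnddbd

epfmnddbd


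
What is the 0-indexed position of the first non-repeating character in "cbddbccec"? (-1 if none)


Input: cbddbccec
Character frequencies:
  'b': 2
  'c': 4
  'd': 2
  'e': 1
Scanning left to right for freq == 1:
  Position 0 ('c'): freq=4, skip
  Position 1 ('b'): freq=2, skip
  Position 2 ('d'): freq=2, skip
  Position 3 ('d'): freq=2, skip
  Position 4 ('b'): freq=2, skip
  Position 5 ('c'): freq=4, skip
  Position 6 ('c'): freq=4, skip
  Position 7 ('e'): unique! => answer = 7

7


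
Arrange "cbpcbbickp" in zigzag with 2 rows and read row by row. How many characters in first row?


Zigzag "cbpcbbickp" into 2 rows:
Placing characters:
  'c' => row 0
  'b' => row 1
  'p' => row 0
  'c' => row 1
  'b' => row 0
  'b' => row 1
  'i' => row 0
  'c' => row 1
  'k' => row 0
  'p' => row 1
Rows:
  Row 0: "cpbik"
  Row 1: "bcbcp"
First row length: 5

5


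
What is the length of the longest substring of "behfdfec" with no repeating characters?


Input: "behfdfec"
Sliding window (track last position of each char):
  Position 0 ('b'): window [0,0] length 1 -- new best
  Position 1 ('e'): window [0,1] length 2 -- new best
  Position 2 ('h'): window [0,2] length 3 -- new best
  Position 3 ('f'): window [0,3] length 4 -- new best
  Position 4 ('d'): window [0,4] length 5 -- new best
  Position 5 ('f'): repeat (last at 3), move window start to 4
  Position 5 ('f'): window [4,5] length 2
  Position 6 ('e'): window [4,6] length 3
  Position 7 ('c'): window [4,7] length 4
Longest substring with no repeats: "behfd" with length 5

5


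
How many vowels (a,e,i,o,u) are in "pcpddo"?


Input: pcpddo
Checking each character:
  'p' at position 0: consonant
  'c' at position 1: consonant
  'p' at position 2: consonant
  'd' at position 3: consonant
  'd' at position 4: consonant
  'o' at position 5: vowel (running total: 1)
Total vowels: 1

1


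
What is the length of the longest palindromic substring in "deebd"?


Input: "deebd"
Checking substrings for palindromes:
  [1:3] "ee" (len 2) => palindrome
Longest palindromic substring: "ee" with length 2

2


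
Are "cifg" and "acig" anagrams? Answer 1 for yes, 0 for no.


Strings: "cifg", "acig"
Sorted first:  cfgi
Sorted second: acgi
Differ at position 0: 'c' vs 'a' => not anagrams

0


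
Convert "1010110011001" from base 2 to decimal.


Input: "1010110011001" in base 2
Positional expansion:
  Digit '1' (value 1) x 2^12 = 4096
  Digit '0' (value 0) x 2^11 = 0
  Digit '1' (value 1) x 2^10 = 1024
  Digit '0' (value 0) x 2^9 = 0
  Digit '1' (value 1) x 2^8 = 256
  Digit '1' (value 1) x 2^7 = 128
  Digit '0' (value 0) x 2^6 = 0
  Digit '0' (value 0) x 2^5 = 0
  Digit '1' (value 1) x 2^4 = 16
  Digit '1' (value 1) x 2^3 = 8
  Digit '0' (value 0) x 2^2 = 0
  Digit '0' (value 0) x 2^1 = 0
  Digit '1' (value 1) x 2^0 = 1
Sum = 5529

5529


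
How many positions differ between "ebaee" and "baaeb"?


Comparing "ebaee" and "baaeb" position by position:
  Position 0: 'e' vs 'b' => DIFFER
  Position 1: 'b' vs 'a' => DIFFER
  Position 2: 'a' vs 'a' => same
  Position 3: 'e' vs 'e' => same
  Position 4: 'e' vs 'b' => DIFFER
Positions that differ: 3

3


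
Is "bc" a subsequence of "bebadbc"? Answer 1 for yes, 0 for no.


Check if "bc" is a subsequence of "bebadbc"
Greedy scan:
  Position 0 ('b'): matches sub[0] = 'b'
  Position 1 ('e'): no match needed
  Position 2 ('b'): no match needed
  Position 3 ('a'): no match needed
  Position 4 ('d'): no match needed
  Position 5 ('b'): no match needed
  Position 6 ('c'): matches sub[1] = 'c'
All 2 characters matched => is a subsequence

1


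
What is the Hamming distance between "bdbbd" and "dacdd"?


Comparing "bdbbd" and "dacdd" position by position:
  Position 0: 'b' vs 'd' => differ
  Position 1: 'd' vs 'a' => differ
  Position 2: 'b' vs 'c' => differ
  Position 3: 'b' vs 'd' => differ
  Position 4: 'd' vs 'd' => same
Total differences (Hamming distance): 4

4


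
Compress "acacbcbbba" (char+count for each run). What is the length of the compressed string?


Input: acacbcbbba
Runs:
  'a' x 1 => "a1"
  'c' x 1 => "c1"
  'a' x 1 => "a1"
  'c' x 1 => "c1"
  'b' x 1 => "b1"
  'c' x 1 => "c1"
  'b' x 3 => "b3"
  'a' x 1 => "a1"
Compressed: "a1c1a1c1b1c1b3a1"
Compressed length: 16

16


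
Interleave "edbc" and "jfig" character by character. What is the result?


Interleaving "edbc" and "jfig":
  Position 0: 'e' from first, 'j' from second => "ej"
  Position 1: 'd' from first, 'f' from second => "df"
  Position 2: 'b' from first, 'i' from second => "bi"
  Position 3: 'c' from first, 'g' from second => "cg"
Result: ejdfbicg

ejdfbicg


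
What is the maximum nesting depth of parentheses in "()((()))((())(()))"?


Input: "()((()))((())(()))"
Tracking depth:
  Position 0 '(': depth becomes 1
  Position 1 ')': depth becomes 0
  Position 2 '(': depth becomes 1
  Position 3 '(': depth becomes 2
  Position 4 '(': depth becomes 3
  Position 5 ')': depth becomes 2
  Position 6 ')': depth becomes 1
  Position 7 ')': depth becomes 0
  Position 8 '(': depth becomes 1
  Position 9 '(': depth becomes 2
  Position 10 '(': depth becomes 3
  Position 11 ')': depth becomes 2
  Position 12 ')': depth becomes 1
  Position 13 '(': depth becomes 2
  Position 14 '(': depth becomes 3
  Position 15 ')': depth becomes 2
  Position 16 ')': depth becomes 1
  Position 17 ')': depth becomes 0
Maximum depth reached: 3

3


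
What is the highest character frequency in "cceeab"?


Input: cceeab
Character counts:
  'a': 1
  'b': 1
  'c': 2
  'e': 2
Maximum frequency: 2

2


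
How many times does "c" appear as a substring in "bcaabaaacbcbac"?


Searching for "c" in "bcaabaaacbcbac"
Scanning each position:
  Position 0: "b" => no
  Position 1: "c" => MATCH
  Position 2: "a" => no
  Position 3: "a" => no
  Position 4: "b" => no
  Position 5: "a" => no
  Position 6: "a" => no
  Position 7: "a" => no
  Position 8: "c" => MATCH
  Position 9: "b" => no
  Position 10: "c" => MATCH
  Position 11: "b" => no
  Position 12: "a" => no
  Position 13: "c" => MATCH
Total occurrences: 4

4


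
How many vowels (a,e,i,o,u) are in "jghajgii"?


Input: jghajgii
Checking each character:
  'j' at position 0: consonant
  'g' at position 1: consonant
  'h' at position 2: consonant
  'a' at position 3: vowel (running total: 1)
  'j' at position 4: consonant
  'g' at position 5: consonant
  'i' at position 6: vowel (running total: 2)
  'i' at position 7: vowel (running total: 3)
Total vowels: 3

3


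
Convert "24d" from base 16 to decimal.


Input: "24d" in base 16
Positional expansion:
  Digit '2' (value 2) x 16^2 = 512
  Digit '4' (value 4) x 16^1 = 64
  Digit 'd' (value 13) x 16^0 = 13
Sum = 589

589


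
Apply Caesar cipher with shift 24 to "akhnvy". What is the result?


Caesar cipher: shift "akhnvy" by 24
  'a' (pos 0) + 24 = pos 24 = 'y'
  'k' (pos 10) + 24 = pos 8 = 'i'
  'h' (pos 7) + 24 = pos 5 = 'f'
  'n' (pos 13) + 24 = pos 11 = 'l'
  'v' (pos 21) + 24 = pos 19 = 't'
  'y' (pos 24) + 24 = pos 22 = 'w'
Result: yifltw

yifltw


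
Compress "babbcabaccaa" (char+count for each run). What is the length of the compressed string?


Input: babbcabaccaa
Runs:
  'b' x 1 => "b1"
  'a' x 1 => "a1"
  'b' x 2 => "b2"
  'c' x 1 => "c1"
  'a' x 1 => "a1"
  'b' x 1 => "b1"
  'a' x 1 => "a1"
  'c' x 2 => "c2"
  'a' x 2 => "a2"
Compressed: "b1a1b2c1a1b1a1c2a2"
Compressed length: 18

18


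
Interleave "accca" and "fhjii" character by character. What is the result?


Interleaving "accca" and "fhjii":
  Position 0: 'a' from first, 'f' from second => "af"
  Position 1: 'c' from first, 'h' from second => "ch"
  Position 2: 'c' from first, 'j' from second => "cj"
  Position 3: 'c' from first, 'i' from second => "ci"
  Position 4: 'a' from first, 'i' from second => "ai"
Result: afchcjciai

afchcjciai


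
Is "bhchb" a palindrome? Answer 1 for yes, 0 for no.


Input: bhchb
Reversed: bhchb
  Compare pos 0 ('b') with pos 4 ('b'): match
  Compare pos 1 ('h') with pos 3 ('h'): match
Result: palindrome

1


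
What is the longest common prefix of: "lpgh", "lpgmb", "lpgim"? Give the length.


Words: lpgh, lpgmb, lpgim
  Position 0: all 'l' => match
  Position 1: all 'p' => match
  Position 2: all 'g' => match
  Position 3: ('h', 'm', 'i') => mismatch, stop
LCP = "lpg" (length 3)

3


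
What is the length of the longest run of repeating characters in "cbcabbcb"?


Input: "cbcabbcb"
Scanning for longest run:
  Position 1 ('b'): new char, reset run to 1
  Position 2 ('c'): new char, reset run to 1
  Position 3 ('a'): new char, reset run to 1
  Position 4 ('b'): new char, reset run to 1
  Position 5 ('b'): continues run of 'b', length=2
  Position 6 ('c'): new char, reset run to 1
  Position 7 ('b'): new char, reset run to 1
Longest run: 'b' with length 2

2


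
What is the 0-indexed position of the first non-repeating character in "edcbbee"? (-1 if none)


Input: edcbbee
Character frequencies:
  'b': 2
  'c': 1
  'd': 1
  'e': 3
Scanning left to right for freq == 1:
  Position 0 ('e'): freq=3, skip
  Position 1 ('d'): unique! => answer = 1

1


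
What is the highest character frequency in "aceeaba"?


Input: aceeaba
Character counts:
  'a': 3
  'b': 1
  'c': 1
  'e': 2
Maximum frequency: 3

3


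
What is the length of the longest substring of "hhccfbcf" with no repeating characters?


Input: "hhccfbcf"
Sliding window (track last position of each char):
  Position 0 ('h'): window [0,0] length 1 -- new best
  Position 1 ('h'): repeat (last at 0), move window start to 1
  Position 1 ('h'): window [1,1] length 1
  Position 2 ('c'): window [1,2] length 2 -- new best
  Position 3 ('c'): repeat (last at 2), move window start to 3
  Position 3 ('c'): window [3,3] length 1
  Position 4 ('f'): window [3,4] length 2
  Position 5 ('b'): window [3,5] length 3 -- new best
  Position 6 ('c'): repeat (last at 3), move window start to 4
  Position 6 ('c'): window [4,6] length 3
  Position 7 ('f'): repeat (last at 4), move window start to 5
  Position 7 ('f'): window [5,7] length 3
Longest substring with no repeats: "cfb" with length 3

3


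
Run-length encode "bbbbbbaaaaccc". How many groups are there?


Input: bbbbbbaaaaccc
Scanning for consecutive runs:
  Group 1: 'b' x 6 (positions 0-5)
  Group 2: 'a' x 4 (positions 6-9)
  Group 3: 'c' x 3 (positions 10-12)
Total groups: 3

3


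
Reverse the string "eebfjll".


Input: eebfjll
Reading characters right to left:
  Position 6: 'l'
  Position 5: 'l'
  Position 4: 'j'
  Position 3: 'f'
  Position 2: 'b'
  Position 1: 'e'
  Position 0: 'e'
Reversed: lljfbee

lljfbee


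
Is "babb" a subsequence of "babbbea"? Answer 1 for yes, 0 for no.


Check if "babb" is a subsequence of "babbbea"
Greedy scan:
  Position 0 ('b'): matches sub[0] = 'b'
  Position 1 ('a'): matches sub[1] = 'a'
  Position 2 ('b'): matches sub[2] = 'b'
  Position 3 ('b'): matches sub[3] = 'b'
  Position 4 ('b'): no match needed
  Position 5 ('e'): no match needed
  Position 6 ('a'): no match needed
All 4 characters matched => is a subsequence

1


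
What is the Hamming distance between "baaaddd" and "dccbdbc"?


Comparing "baaaddd" and "dccbdbc" position by position:
  Position 0: 'b' vs 'd' => differ
  Position 1: 'a' vs 'c' => differ
  Position 2: 'a' vs 'c' => differ
  Position 3: 'a' vs 'b' => differ
  Position 4: 'd' vs 'd' => same
  Position 5: 'd' vs 'b' => differ
  Position 6: 'd' vs 'c' => differ
Total differences (Hamming distance): 6

6


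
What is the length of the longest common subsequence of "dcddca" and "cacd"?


LCS of "dcddca" and "cacd"
DP table:
           c    a    c    d
      0    0    0    0    0
  d   0    0    0    0    1
  c   0    1    1    1    1
  d   0    1    1    1    2
  d   0    1    1    1    2
  c   0    1    1    2    2
  a   0    1    2    2    2
LCS length = dp[6][4] = 2

2


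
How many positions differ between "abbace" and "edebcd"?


Comparing "abbace" and "edebcd" position by position:
  Position 0: 'a' vs 'e' => DIFFER
  Position 1: 'b' vs 'd' => DIFFER
  Position 2: 'b' vs 'e' => DIFFER
  Position 3: 'a' vs 'b' => DIFFER
  Position 4: 'c' vs 'c' => same
  Position 5: 'e' vs 'd' => DIFFER
Positions that differ: 5

5


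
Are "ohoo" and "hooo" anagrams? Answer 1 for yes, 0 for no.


Strings: "ohoo", "hooo"
Sorted first:  hooo
Sorted second: hooo
Sorted forms match => anagrams

1


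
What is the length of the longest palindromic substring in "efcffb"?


Input: "efcffb"
Checking substrings for palindromes:
  [1:4] "fcf" (len 3) => palindrome
  [3:5] "ff" (len 2) => palindrome
Longest palindromic substring: "fcf" with length 3

3


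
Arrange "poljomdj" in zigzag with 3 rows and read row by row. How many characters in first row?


Zigzag "poljomdj" into 3 rows:
Placing characters:
  'p' => row 0
  'o' => row 1
  'l' => row 2
  'j' => row 1
  'o' => row 0
  'm' => row 1
  'd' => row 2
  'j' => row 1
Rows:
  Row 0: "po"
  Row 1: "ojmj"
  Row 2: "ld"
First row length: 2

2


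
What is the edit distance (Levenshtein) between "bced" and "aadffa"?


Computing edit distance: "bced" -> "aadffa"
DP table:
           a    a    d    f    f    a
      0    1    2    3    4    5    6
  b   1    1    2    3    4    5    6
  c   2    2    2    3    4    5    6
  e   3    3    3    3    4    5    6
  d   4    4    4    3    4    5    6
Edit distance = dp[4][6] = 6

6


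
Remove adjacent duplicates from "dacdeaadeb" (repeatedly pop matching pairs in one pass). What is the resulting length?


Input: dacdeaadeb
Stack-based adjacent duplicate removal:
  Read 'd': push. Stack: d
  Read 'a': push. Stack: da
  Read 'c': push. Stack: dac
  Read 'd': push. Stack: dacd
  Read 'e': push. Stack: dacde
  Read 'a': push. Stack: dacdea
  Read 'a': matches stack top 'a' => pop. Stack: dacde
  Read 'd': push. Stack: dacded
  Read 'e': push. Stack: dacdede
  Read 'b': push. Stack: dacdedeb
Final stack: "dacdedeb" (length 8)

8


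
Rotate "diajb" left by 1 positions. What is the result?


Input: "diajb", rotate left by 1
First 1 characters: "d"
Remaining characters: "iajb"
Concatenate remaining + first: "iajb" + "d" = "iajbd"

iajbd


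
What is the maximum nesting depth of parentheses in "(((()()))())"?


Input: "(((()()))())"
Tracking depth:
  Position 0 '(': depth becomes 1
  Position 1 '(': depth becomes 2
  Position 2 '(': depth becomes 3
  Position 3 '(': depth becomes 4
  Position 4 ')': depth becomes 3
  Position 5 '(': depth becomes 4
  Position 6 ')': depth becomes 3
  Position 7 ')': depth becomes 2
  Position 8 ')': depth becomes 1
  Position 9 '(': depth becomes 2
  Position 10 ')': depth becomes 1
  Position 11 ')': depth becomes 0
Maximum depth reached: 4

4


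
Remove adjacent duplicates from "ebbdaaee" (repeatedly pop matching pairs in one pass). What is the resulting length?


Input: ebbdaaee
Stack-based adjacent duplicate removal:
  Read 'e': push. Stack: e
  Read 'b': push. Stack: eb
  Read 'b': matches stack top 'b' => pop. Stack: e
  Read 'd': push. Stack: ed
  Read 'a': push. Stack: eda
  Read 'a': matches stack top 'a' => pop. Stack: ed
  Read 'e': push. Stack: ede
  Read 'e': matches stack top 'e' => pop. Stack: ed
Final stack: "ed" (length 2)

2


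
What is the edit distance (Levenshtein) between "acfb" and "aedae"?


Computing edit distance: "acfb" -> "aedae"
DP table:
           a    e    d    a    e
      0    1    2    3    4    5
  a   1    0    1    2    3    4
  c   2    1    1    2    3    4
  f   3    2    2    2    3    4
  b   4    3    3    3    3    4
Edit distance = dp[4][5] = 4

4


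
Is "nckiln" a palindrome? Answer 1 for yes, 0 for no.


Input: nckiln
Reversed: nlikcn
  Compare pos 0 ('n') with pos 5 ('n'): match
  Compare pos 1 ('c') with pos 4 ('l'): MISMATCH
  Compare pos 2 ('k') with pos 3 ('i'): MISMATCH
Result: not a palindrome

0


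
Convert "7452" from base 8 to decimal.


Input: "7452" in base 8
Positional expansion:
  Digit '7' (value 7) x 8^3 = 3584
  Digit '4' (value 4) x 8^2 = 256
  Digit '5' (value 5) x 8^1 = 40
  Digit '2' (value 2) x 8^0 = 2
Sum = 3882

3882


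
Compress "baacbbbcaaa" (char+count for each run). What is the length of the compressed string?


Input: baacbbbcaaa
Runs:
  'b' x 1 => "b1"
  'a' x 2 => "a2"
  'c' x 1 => "c1"
  'b' x 3 => "b3"
  'c' x 1 => "c1"
  'a' x 3 => "a3"
Compressed: "b1a2c1b3c1a3"
Compressed length: 12

12


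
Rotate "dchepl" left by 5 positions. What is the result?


Input: "dchepl", rotate left by 5
First 5 characters: "dchep"
Remaining characters: "l"
Concatenate remaining + first: "l" + "dchep" = "ldchep"

ldchep


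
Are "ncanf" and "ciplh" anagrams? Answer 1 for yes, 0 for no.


Strings: "ncanf", "ciplh"
Sorted first:  acfnn
Sorted second: chilp
Differ at position 0: 'a' vs 'c' => not anagrams

0


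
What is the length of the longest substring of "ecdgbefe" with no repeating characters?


Input: "ecdgbefe"
Sliding window (track last position of each char):
  Position 0 ('e'): window [0,0] length 1 -- new best
  Position 1 ('c'): window [0,1] length 2 -- new best
  Position 2 ('d'): window [0,2] length 3 -- new best
  Position 3 ('g'): window [0,3] length 4 -- new best
  Position 4 ('b'): window [0,4] length 5 -- new best
  Position 5 ('e'): repeat (last at 0), move window start to 1
  Position 5 ('e'): window [1,5] length 5
  Position 6 ('f'): window [1,6] length 6 -- new best
  Position 7 ('e'): repeat (last at 5), move window start to 6
  Position 7 ('e'): window [6,7] length 2
Longest substring with no repeats: "cdgbef" with length 6

6


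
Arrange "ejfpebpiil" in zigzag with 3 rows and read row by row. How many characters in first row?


Zigzag "ejfpebpiil" into 3 rows:
Placing characters:
  'e' => row 0
  'j' => row 1
  'f' => row 2
  'p' => row 1
  'e' => row 0
  'b' => row 1
  'p' => row 2
  'i' => row 1
  'i' => row 0
  'l' => row 1
Rows:
  Row 0: "eei"
  Row 1: "jpbil"
  Row 2: "fp"
First row length: 3

3


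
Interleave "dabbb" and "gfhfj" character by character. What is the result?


Interleaving "dabbb" and "gfhfj":
  Position 0: 'd' from first, 'g' from second => "dg"
  Position 1: 'a' from first, 'f' from second => "af"
  Position 2: 'b' from first, 'h' from second => "bh"
  Position 3: 'b' from first, 'f' from second => "bf"
  Position 4: 'b' from first, 'j' from second => "bj"
Result: dgafbhbfbj

dgafbhbfbj


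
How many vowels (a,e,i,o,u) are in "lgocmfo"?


Input: lgocmfo
Checking each character:
  'l' at position 0: consonant
  'g' at position 1: consonant
  'o' at position 2: vowel (running total: 1)
  'c' at position 3: consonant
  'm' at position 4: consonant
  'f' at position 5: consonant
  'o' at position 6: vowel (running total: 2)
Total vowels: 2

2


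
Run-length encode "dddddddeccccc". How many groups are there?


Input: dddddddeccccc
Scanning for consecutive runs:
  Group 1: 'd' x 7 (positions 0-6)
  Group 2: 'e' x 1 (positions 7-7)
  Group 3: 'c' x 5 (positions 8-12)
Total groups: 3

3


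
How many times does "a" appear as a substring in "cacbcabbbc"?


Searching for "a" in "cacbcabbbc"
Scanning each position:
  Position 0: "c" => no
  Position 1: "a" => MATCH
  Position 2: "c" => no
  Position 3: "b" => no
  Position 4: "c" => no
  Position 5: "a" => MATCH
  Position 6: "b" => no
  Position 7: "b" => no
  Position 8: "b" => no
  Position 9: "c" => no
Total occurrences: 2

2


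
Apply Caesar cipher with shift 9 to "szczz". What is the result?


Caesar cipher: shift "szczz" by 9
  's' (pos 18) + 9 = pos 1 = 'b'
  'z' (pos 25) + 9 = pos 8 = 'i'
  'c' (pos 2) + 9 = pos 11 = 'l'
  'z' (pos 25) + 9 = pos 8 = 'i'
  'z' (pos 25) + 9 = pos 8 = 'i'
Result: bilii

bilii


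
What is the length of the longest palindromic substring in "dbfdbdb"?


Input: "dbfdbdb"
Checking substrings for palindromes:
  [3:6] "dbd" (len 3) => palindrome
  [4:7] "bdb" (len 3) => palindrome
Longest palindromic substring: "dbd" with length 3

3


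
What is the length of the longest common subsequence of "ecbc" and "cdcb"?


LCS of "ecbc" and "cdcb"
DP table:
           c    d    c    b
      0    0    0    0    0
  e   0    0    0    0    0
  c   0    1    1    1    1
  b   0    1    1    1    2
  c   0    1    1    2    2
LCS length = dp[4][4] = 2

2


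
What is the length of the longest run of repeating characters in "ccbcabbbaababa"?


Input: "ccbcabbbaababa"
Scanning for longest run:
  Position 1 ('c'): continues run of 'c', length=2
  Position 2 ('b'): new char, reset run to 1
  Position 3 ('c'): new char, reset run to 1
  Position 4 ('a'): new char, reset run to 1
  Position 5 ('b'): new char, reset run to 1
  Position 6 ('b'): continues run of 'b', length=2
  Position 7 ('b'): continues run of 'b', length=3
  Position 8 ('a'): new char, reset run to 1
  Position 9 ('a'): continues run of 'a', length=2
  Position 10 ('b'): new char, reset run to 1
  Position 11 ('a'): new char, reset run to 1
  Position 12 ('b'): new char, reset run to 1
  Position 13 ('a'): new char, reset run to 1
Longest run: 'b' with length 3

3


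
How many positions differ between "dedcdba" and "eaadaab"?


Comparing "dedcdba" and "eaadaab" position by position:
  Position 0: 'd' vs 'e' => DIFFER
  Position 1: 'e' vs 'a' => DIFFER
  Position 2: 'd' vs 'a' => DIFFER
  Position 3: 'c' vs 'd' => DIFFER
  Position 4: 'd' vs 'a' => DIFFER
  Position 5: 'b' vs 'a' => DIFFER
  Position 6: 'a' vs 'b' => DIFFER
Positions that differ: 7

7


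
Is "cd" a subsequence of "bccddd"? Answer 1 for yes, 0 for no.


Check if "cd" is a subsequence of "bccddd"
Greedy scan:
  Position 0 ('b'): no match needed
  Position 1 ('c'): matches sub[0] = 'c'
  Position 2 ('c'): no match needed
  Position 3 ('d'): matches sub[1] = 'd'
  Position 4 ('d'): no match needed
  Position 5 ('d'): no match needed
All 2 characters matched => is a subsequence

1


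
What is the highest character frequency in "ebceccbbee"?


Input: ebceccbbee
Character counts:
  'b': 3
  'c': 3
  'e': 4
Maximum frequency: 4

4


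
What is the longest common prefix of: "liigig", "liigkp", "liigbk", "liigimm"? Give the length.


Words: liigig, liigkp, liigbk, liigimm
  Position 0: all 'l' => match
  Position 1: all 'i' => match
  Position 2: all 'i' => match
  Position 3: all 'g' => match
  Position 4: ('i', 'k', 'b', 'i') => mismatch, stop
LCP = "liig" (length 4)

4


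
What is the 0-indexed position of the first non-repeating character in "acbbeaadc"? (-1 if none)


Input: acbbeaadc
Character frequencies:
  'a': 3
  'b': 2
  'c': 2
  'd': 1
  'e': 1
Scanning left to right for freq == 1:
  Position 0 ('a'): freq=3, skip
  Position 1 ('c'): freq=2, skip
  Position 2 ('b'): freq=2, skip
  Position 3 ('b'): freq=2, skip
  Position 4 ('e'): unique! => answer = 4

4
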